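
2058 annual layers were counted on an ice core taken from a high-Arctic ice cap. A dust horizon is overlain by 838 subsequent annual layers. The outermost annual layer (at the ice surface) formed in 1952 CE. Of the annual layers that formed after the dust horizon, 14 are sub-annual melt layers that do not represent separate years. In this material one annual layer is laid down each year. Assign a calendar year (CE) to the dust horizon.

There are 838 annual layers younger than the dust horizon.
838 − 14 false = 824 true annual layers after the dust horizon.
The annual layer at the ice surface is 1952 CE, so the dust horizon dates to 1952 − 824 = 1128 CE.

1128 CE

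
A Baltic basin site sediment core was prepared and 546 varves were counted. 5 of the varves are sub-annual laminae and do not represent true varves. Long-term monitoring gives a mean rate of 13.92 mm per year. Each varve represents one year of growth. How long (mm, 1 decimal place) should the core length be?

Adjusted count: 546 − 5 = 541 varves.
Length ≈ 13.92 × 541 = 7530.7 mm.

7530.7 mm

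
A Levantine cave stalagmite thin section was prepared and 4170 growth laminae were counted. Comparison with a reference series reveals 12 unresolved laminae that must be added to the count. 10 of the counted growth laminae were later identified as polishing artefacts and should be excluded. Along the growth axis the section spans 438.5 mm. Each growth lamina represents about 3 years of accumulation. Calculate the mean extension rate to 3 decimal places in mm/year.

Correcting the raw count gives 4170 − 10 + 12 = 4172 true growth laminae.
At 3 years per growth lamina, 4172 × 3 = 12516 years.
438.5 mm over 12516 years gives 438.5 / 12516 ≈ 0.035 mm/year.

0.035 mm/year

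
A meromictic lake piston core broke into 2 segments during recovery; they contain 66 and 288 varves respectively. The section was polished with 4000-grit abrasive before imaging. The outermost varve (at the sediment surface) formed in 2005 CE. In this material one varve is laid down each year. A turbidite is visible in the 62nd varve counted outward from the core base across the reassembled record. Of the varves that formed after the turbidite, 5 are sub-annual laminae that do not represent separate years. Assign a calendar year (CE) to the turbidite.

1718 CE

Total varves = 66 + 288 = 354.
Between varve 62 and the sediment surface there are 354 − 62 = 292 varves.
Excluding 5 false varves: 292 − 5 = 287.
The varve at the sediment surface is 2005 CE, so the turbidite dates to 2005 − 287 = 1718 CE.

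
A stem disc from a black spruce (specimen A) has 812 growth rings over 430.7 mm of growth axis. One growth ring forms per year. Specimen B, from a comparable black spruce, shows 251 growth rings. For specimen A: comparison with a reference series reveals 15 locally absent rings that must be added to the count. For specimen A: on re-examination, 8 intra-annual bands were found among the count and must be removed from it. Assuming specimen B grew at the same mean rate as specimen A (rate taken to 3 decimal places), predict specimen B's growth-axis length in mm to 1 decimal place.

Specimen A: adjusted count: 812 − 8 + 15 = 819 growth rings.
A: 430.7 mm over 819 years gives 430.7 / 819 ≈ 0.526 mm per year.
Length of B = 0.526 × 251 = 132.0 mm.

132.0 mm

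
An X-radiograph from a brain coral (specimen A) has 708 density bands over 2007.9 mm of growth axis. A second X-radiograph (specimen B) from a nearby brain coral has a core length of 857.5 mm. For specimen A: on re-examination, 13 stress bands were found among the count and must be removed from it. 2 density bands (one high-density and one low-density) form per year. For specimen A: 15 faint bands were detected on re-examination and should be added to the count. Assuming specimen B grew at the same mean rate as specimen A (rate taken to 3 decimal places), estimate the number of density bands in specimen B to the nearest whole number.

Specimen A: true density band count = 708 − 13 + 15 = 710.
Specimen A: with 2 density bands per year, 710 / 2 = 355 years.
A: Extension rate ≈ 2007.9 / 355 = 5.656 mm per year.
Specimen B: 857.5 mm / 5.656 mm per year = 151.61 years; at 2 density bands per year that is 151.61 × 2 ≈ 303 density bands.

303 density bands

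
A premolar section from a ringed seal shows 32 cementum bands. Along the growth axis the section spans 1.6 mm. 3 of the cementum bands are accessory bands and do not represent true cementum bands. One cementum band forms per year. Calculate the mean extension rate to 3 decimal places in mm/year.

0.055 mm/year

Correcting the raw count gives 32 − 3 = 29 true cementum bands.
Extension rate ≈ 1.6 / 29 = 0.055 mm/year.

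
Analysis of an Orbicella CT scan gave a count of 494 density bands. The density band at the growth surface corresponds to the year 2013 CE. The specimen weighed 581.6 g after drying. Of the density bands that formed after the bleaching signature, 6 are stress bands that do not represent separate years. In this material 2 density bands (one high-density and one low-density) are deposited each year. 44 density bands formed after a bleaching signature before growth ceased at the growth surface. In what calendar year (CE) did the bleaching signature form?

44 density bands post-date the bleaching signature.
Excluding 6 false density bands: 44 − 6 = 38.
38 density bands at 2 per year is 38 / 2 = 19 years.
2013 − 19 = 1994 CE.

1994 CE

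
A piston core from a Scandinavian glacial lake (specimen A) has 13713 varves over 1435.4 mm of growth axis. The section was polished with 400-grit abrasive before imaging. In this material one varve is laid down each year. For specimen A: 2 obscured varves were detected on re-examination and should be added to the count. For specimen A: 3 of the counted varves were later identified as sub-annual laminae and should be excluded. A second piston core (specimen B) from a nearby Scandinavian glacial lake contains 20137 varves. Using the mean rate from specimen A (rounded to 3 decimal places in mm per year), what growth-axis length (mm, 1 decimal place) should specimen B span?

Specimen A: true varve count = 13713 − 3 + 2 = 13712.
A: Extension rate ≈ 1435.4 / 13712 = 0.105 mm/yr.
For B, 0.105 mm/year × 20137 years = 2114.4 mm.

2114.4 mm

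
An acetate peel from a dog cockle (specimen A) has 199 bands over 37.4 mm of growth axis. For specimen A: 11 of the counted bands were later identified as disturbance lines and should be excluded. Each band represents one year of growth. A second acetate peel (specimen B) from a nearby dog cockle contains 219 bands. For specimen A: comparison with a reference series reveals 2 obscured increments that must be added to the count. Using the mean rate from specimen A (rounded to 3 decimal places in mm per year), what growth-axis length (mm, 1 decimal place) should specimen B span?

43.1 mm

Specimen A: after corrections the count is 199 − 11 + 2 = 190 bands.
A: 37.4 mm over 190 years gives 37.4 / 190 ≈ 0.197 mm per year.
B's length ≈ 0.197 × 219 = 43.1 mm.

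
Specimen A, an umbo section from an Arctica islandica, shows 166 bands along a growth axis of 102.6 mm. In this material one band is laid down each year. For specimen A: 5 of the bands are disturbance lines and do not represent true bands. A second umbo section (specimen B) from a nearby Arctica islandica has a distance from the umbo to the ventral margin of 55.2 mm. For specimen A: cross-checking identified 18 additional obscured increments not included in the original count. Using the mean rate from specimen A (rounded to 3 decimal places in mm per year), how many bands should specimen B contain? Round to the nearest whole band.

96 bands

Specimen A: adjusted count: 166 − 5 + 18 = 179 bands.
A: 102.6 mm over 179 years gives 102.6 / 179 ≈ 0.573 mm/year.
B spans 55.2 / 0.573 = 96.34 years ≈ 96 bands.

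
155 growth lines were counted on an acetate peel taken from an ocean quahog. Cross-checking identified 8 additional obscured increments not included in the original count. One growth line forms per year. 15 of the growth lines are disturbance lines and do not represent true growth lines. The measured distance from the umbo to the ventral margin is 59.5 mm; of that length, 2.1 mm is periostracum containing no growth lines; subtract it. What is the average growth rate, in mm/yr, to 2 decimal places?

True growth line count = 155 − 15 + 8 = 148.
The growth record spans 59.5 − 2.1 = 57.4 mm.
57.4 mm over 148 years gives 57.4 / 148 ≈ 0.39 mm/yr.

0.39 mm/yr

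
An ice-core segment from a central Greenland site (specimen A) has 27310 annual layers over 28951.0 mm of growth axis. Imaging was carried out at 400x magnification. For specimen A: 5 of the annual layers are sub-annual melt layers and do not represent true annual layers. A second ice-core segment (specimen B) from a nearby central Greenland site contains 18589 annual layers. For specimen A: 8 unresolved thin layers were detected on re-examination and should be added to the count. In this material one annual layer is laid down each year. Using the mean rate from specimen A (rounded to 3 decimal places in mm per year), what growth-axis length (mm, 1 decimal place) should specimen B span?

19704.3 mm

Specimen A: true annual layer count = 27310 − 5 + 8 = 27313.
A: Mean rate = 28951.0 mm / 27313 years ≈ 1.060 mm/yr.
For B, 1.060 mm/year × 18589 years = 19704.3 mm.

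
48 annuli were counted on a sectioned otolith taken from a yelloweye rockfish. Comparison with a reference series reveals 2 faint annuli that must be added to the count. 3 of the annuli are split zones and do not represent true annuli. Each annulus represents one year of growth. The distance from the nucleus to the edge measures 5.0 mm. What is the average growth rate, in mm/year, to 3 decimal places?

After corrections the count is 48 − 3 + 2 = 47 annuli.
Mean rate = 5.0 mm / 47 years ≈ 0.106 mm/year.

0.106 mm/year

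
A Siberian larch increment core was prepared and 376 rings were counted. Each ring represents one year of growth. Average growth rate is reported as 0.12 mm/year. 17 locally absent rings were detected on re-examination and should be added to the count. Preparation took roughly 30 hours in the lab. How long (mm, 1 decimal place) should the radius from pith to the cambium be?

Adjusted count: 376 + 17 = 393 rings.
393 years at 0.12 mm/year gives 0.12 × 393 = 47.2 mm.

47.2 mm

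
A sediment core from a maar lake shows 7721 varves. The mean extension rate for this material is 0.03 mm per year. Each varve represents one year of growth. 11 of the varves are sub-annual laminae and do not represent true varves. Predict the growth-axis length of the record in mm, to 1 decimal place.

231.3 mm

Correcting the raw count gives 7721 − 11 = 7710 true varves.
Predicted length = 0.03 mm/year × 7710 years = 231.3 mm.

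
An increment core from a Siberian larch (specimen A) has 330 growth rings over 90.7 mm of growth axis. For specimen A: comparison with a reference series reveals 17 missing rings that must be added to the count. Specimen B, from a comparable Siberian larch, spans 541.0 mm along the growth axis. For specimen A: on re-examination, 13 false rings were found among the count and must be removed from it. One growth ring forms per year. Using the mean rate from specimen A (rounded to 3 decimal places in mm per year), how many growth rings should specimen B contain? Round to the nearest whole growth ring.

Specimen A: adjusted count: 330 − 13 + 17 = 334 growth rings.
A: Mean rate = 90.7 mm / 334 years ≈ 0.272 mm/year.
For B, 541.0 / 0.272 = 1988.97 years ≈ 1989 growth rings.

1989 growth rings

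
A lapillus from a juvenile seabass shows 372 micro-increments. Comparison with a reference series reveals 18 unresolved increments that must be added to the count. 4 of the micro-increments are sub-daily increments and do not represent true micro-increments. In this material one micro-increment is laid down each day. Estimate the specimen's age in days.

Adjusted count: 372 − 4 + 18 = 386 micro-increments.
With a one-to-one micro-increment periodicity this is 386 days.

386 d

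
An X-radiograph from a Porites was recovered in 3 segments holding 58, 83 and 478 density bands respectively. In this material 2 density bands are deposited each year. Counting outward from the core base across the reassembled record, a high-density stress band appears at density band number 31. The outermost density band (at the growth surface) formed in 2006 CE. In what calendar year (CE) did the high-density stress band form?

1712 CE

Total density bands = 58 + 83 + 478 = 619.
619 − 31 = 588 density bands lie beyond the high-density stress band toward the growth surface.
588 density bands at 2 per year is 588 / 2 = 294 years.
2006 − 294 = 1712 CE.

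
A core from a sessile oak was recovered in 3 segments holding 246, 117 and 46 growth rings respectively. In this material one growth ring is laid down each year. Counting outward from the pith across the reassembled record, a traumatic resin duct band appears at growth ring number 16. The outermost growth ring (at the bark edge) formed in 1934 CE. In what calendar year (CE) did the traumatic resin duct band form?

1541 CE

Total growth rings = 246 + 117 + 46 = 409.
Between growth ring 16 and the bark edge there are 409 − 16 = 393 growth rings.
1934 − 393 = 1541 CE.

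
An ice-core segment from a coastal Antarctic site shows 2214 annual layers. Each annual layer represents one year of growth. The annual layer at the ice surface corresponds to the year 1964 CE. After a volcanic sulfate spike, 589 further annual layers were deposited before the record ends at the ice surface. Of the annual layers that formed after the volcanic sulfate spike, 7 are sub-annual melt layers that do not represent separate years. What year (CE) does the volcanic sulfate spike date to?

1382 CE

There are 589 annual layers younger than the volcanic sulfate spike.
Removing the 7 false annual layers leaves 589 − 7 = 582 true annual layers beyond the volcanic sulfate spike.
Counting back 582 years from 1964 CE places the volcanic sulfate spike in 1964 − 582 = 1382 CE.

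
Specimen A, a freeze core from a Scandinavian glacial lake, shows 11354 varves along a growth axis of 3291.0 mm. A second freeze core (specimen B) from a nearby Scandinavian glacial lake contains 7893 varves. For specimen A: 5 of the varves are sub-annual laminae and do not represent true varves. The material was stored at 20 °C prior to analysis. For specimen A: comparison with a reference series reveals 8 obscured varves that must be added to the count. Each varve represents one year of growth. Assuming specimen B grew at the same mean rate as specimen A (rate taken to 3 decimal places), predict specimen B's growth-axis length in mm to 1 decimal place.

2289.0 mm

Specimen A: adjusted count: 11354 − 5 + 8 = 11357 varves.
A: Mean rate = 3291.0 mm / 11357 years ≈ 0.290 mm/year.
Length of B = 0.290 × 7893 = 2289.0 mm.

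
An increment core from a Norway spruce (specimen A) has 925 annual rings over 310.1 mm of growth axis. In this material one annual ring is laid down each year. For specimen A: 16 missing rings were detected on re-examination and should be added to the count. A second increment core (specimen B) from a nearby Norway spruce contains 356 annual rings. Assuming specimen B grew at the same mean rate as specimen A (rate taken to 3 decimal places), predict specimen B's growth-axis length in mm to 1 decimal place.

117.5 mm

Specimen A: adjusted count: 925 + 16 = 941 annual rings.
A: Mean rate = 310.1 mm / 941 years ≈ 0.330 mm/yr.
For B, 0.330 mm/year × 356 years = 117.5 mm.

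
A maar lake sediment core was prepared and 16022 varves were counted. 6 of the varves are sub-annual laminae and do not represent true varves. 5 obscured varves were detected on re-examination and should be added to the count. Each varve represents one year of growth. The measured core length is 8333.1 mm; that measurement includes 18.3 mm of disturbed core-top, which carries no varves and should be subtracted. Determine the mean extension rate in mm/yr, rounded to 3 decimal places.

0.519 mm/yr

After corrections the count is 16022 − 6 + 5 = 16021 varves.
Removing the 18.3 mm offcut leaves 8333.1 − 18.3 = 8314.8 mm.
Extension rate ≈ 8314.8 / 16021 = 0.519 mm/yr.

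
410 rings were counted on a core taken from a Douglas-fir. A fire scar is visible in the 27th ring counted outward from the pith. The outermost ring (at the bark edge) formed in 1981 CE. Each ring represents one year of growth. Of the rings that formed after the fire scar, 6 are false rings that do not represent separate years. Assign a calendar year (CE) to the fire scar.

Between ring 27 and the bark edge there are 410 − 27 = 383 rings.
Excluding 6 false rings: 383 − 6 = 377.
The ring at the bark edge is 1981 CE, so the fire scar dates to 1981 − 377 = 1604 CE.

1604 CE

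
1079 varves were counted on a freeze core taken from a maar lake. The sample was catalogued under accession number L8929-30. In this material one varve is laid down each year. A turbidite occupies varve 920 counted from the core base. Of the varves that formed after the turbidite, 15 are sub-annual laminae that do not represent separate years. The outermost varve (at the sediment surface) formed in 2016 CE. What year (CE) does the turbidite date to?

Between varve 920 and the sediment surface there are 1079 − 920 = 159 varves.
159 − 15 false = 144 true varves after the turbidite.
The varve at the sediment surface is 2016 CE, so the turbidite dates to 2016 − 144 = 1872 CE.

1872 CE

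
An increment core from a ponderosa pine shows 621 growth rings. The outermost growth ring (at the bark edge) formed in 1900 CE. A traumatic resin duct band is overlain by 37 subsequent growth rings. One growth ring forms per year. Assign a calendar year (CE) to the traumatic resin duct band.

1863 CE

37 growth rings formed after the traumatic resin duct band.
The growth ring at the bark edge is 1900 CE, so the traumatic resin duct band dates to 1900 − 37 = 1863 CE.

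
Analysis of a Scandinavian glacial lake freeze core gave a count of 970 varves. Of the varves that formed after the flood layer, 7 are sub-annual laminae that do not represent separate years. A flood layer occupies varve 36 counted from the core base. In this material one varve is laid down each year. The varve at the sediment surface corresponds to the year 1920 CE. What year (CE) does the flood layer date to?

993 CE

The flood layer sits at varve 36 from the core base, so 970 − 36 = 934 varves formed after it.
Excluding 7 false varves: 934 − 7 = 927.
1920 − 927 = 993 CE.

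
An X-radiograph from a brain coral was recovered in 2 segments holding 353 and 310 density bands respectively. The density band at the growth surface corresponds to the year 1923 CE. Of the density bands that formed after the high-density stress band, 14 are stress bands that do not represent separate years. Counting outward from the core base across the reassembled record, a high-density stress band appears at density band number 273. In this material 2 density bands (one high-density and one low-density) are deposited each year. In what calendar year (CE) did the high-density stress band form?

1735 CE

Total density bands = 353 + 310 = 663.
The high-density stress band sits at density band 273 from the core base, so 663 − 273 = 390 density bands formed after it.
Excluding 14 false density bands: 390 − 14 = 376.
With 2 density bands per year, 376 / 2 = 188 years.
1923 − 188 = 1735 CE.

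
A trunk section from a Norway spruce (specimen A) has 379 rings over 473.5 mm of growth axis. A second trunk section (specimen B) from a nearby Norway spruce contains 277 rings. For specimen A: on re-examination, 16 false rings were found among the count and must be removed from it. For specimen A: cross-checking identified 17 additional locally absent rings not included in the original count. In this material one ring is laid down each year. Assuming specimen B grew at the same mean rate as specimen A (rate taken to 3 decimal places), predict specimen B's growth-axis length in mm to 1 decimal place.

Specimen A: after corrections the count is 379 − 16 + 17 = 380 rings.
A: 473.5 mm over 380 years gives 473.5 / 380 ≈ 1.246 mm per year.
Length of B = 1.246 × 277 = 345.1 mm.

345.1 mm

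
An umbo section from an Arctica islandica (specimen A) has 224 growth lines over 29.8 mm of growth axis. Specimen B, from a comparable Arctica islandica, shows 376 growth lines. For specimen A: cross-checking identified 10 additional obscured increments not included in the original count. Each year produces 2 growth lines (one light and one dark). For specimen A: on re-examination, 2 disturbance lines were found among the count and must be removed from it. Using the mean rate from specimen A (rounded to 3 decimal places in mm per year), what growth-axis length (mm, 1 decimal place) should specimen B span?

Specimen A: adjusted count: 224 − 2 + 10 = 232 growth lines.
Specimen A: dividing by 2 growth lines per year: 232 / 2 = 116 years.
A: 29.8 mm over 116 years gives 29.8 / 116 ≈ 0.257 mm per year.
Specimen B: dividing by 2 growth lines per year: 376 / 2 = 188 years. Length of B = 0.257 × 188 = 48.3 mm.

48.3 mm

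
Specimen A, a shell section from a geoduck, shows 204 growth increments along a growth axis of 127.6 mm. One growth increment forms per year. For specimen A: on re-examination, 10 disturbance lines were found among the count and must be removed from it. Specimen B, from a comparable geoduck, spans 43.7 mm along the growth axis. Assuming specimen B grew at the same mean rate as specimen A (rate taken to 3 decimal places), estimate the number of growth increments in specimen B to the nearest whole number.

66 growth increments

Specimen A: after corrections the count is 204 − 10 = 194 growth increments.
A: Mean rate = 127.6 mm / 194 years ≈ 0.658 mm/year.
For B, 43.7 / 0.658 = 66.41 years ≈ 66 growth increments.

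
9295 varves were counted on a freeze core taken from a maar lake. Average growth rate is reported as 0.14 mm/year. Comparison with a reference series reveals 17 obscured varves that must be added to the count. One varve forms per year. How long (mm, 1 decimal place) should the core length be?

1303.7 mm

After corrections the count is 9295 + 17 = 9312 varves.
Predicted length = 0.14 mm/year × 9312 years = 1303.7 mm.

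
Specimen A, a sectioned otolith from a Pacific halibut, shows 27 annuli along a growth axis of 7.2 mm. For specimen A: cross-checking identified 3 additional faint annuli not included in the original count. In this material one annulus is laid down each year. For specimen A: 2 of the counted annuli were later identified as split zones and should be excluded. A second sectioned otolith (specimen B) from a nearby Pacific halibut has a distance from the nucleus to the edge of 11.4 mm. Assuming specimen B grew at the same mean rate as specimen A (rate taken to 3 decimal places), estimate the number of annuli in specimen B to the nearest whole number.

Specimen A: true annulus count = 27 − 2 + 3 = 28.
A: Mean rate = 7.2 mm / 28 years ≈ 0.257 mm/year.
Specimen B: 11.4 mm / 0.257 mm per year = 44.36 years ≈ 44 annuli.

44 annuli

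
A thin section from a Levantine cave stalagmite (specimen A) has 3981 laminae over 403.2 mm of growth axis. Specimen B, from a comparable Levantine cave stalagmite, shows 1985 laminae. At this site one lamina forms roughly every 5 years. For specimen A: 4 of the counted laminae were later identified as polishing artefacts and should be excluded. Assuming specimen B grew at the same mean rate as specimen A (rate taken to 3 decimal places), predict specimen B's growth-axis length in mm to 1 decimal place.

Specimen A: after corrections the count is 3981 − 4 = 3977 laminae.
Specimen A: multiplying by 5 years per lamina: 3977 × 5 = 19885 years.
A: Extension rate ≈ 403.2 / 19885 = 0.020 mm/year.
Specimen B: 1985 laminae at 5 years each span 1985 × 5 = 9925 years. B's length ≈ 0.020 × 9925 = 198.5 mm.

198.5 mm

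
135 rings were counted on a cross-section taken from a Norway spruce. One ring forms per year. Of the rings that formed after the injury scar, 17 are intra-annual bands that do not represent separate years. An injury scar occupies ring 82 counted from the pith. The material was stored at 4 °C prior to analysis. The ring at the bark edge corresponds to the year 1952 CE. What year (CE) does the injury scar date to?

The injury scar sits at ring 82 from the pith, so 135 − 82 = 53 rings formed after it.
Excluding 17 false rings: 53 − 17 = 36.
Counting back 36 years from 1952 CE places the injury scar in 1952 − 36 = 1916 CE.

1916 CE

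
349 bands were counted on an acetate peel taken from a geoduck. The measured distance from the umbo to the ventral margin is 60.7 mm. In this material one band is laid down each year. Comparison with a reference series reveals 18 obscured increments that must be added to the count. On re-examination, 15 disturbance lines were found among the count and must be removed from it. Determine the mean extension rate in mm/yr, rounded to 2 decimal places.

0.17 mm/yr

True band count = 349 − 15 + 18 = 352.
60.7 mm over 352 years gives 60.7 / 352 ≈ 0.17 mm/yr.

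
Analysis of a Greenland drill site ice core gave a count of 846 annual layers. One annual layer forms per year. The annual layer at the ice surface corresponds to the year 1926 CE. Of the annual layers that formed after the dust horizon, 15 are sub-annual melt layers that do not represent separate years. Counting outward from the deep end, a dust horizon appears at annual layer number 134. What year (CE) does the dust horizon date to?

1229 CE

846 − 134 = 712 annual layers lie beyond the dust horizon toward the ice surface.
Excluding 15 false annual layers: 712 − 15 = 697.
1926 − 697 = 1229 CE.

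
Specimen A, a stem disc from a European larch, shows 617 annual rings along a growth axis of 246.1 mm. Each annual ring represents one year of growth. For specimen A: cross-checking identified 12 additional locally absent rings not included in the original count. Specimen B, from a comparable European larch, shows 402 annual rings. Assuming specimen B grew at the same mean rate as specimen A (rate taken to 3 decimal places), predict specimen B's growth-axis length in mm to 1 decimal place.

157.2 mm

Specimen A: after corrections the count is 617 + 12 = 629 annual rings.
A: Mean rate = 246.1 mm / 629 years ≈ 0.391 mm per year.
Length of B = 0.391 × 402 = 157.2 mm.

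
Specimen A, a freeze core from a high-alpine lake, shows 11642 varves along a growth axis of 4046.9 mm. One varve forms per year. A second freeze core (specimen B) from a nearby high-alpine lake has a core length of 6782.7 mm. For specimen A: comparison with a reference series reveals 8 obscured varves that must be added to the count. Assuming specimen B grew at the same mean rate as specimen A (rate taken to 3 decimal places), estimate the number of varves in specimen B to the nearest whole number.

Specimen A: correcting the raw count gives 11642 + 8 = 11650 true varves.
A: Extension rate ≈ 4046.9 / 11650 = 0.347 mm/yr.
B spans 6782.7 / 0.347 = 19546.69 years ≈ 19547 varves.

19547 varves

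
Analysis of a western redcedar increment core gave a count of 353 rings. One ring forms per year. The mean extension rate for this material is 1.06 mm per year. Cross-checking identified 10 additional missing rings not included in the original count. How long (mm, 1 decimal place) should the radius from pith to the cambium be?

Adjusted count: 353 + 10 = 363 rings.
Predicted length = 1.06 mm/year × 363 years = 384.8 mm.

384.8 mm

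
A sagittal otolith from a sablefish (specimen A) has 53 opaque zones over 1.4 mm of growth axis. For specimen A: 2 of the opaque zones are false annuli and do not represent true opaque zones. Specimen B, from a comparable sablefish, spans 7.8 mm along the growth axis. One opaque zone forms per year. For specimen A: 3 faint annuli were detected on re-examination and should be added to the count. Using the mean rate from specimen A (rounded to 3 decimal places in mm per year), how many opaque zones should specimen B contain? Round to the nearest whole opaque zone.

Specimen A: after corrections the count is 53 − 2 + 3 = 54 opaque zones.
A: Extension rate ≈ 1.4 / 54 = 0.026 mm per year.
B spans 7.8 / 0.026 = 300.00 years ≈ 300 opaque zones.

300 opaque zones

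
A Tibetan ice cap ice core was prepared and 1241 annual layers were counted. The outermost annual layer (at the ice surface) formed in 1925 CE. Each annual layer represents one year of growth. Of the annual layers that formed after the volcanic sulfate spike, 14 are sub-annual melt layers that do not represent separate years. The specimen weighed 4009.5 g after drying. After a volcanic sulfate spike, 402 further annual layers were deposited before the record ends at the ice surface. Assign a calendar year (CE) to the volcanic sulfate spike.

1537 CE

402 annual layers post-date the volcanic sulfate spike.
Excluding 14 false annual layers: 402 − 14 = 388.
The annual layer at the ice surface is 1925 CE, so the volcanic sulfate spike dates to 1925 − 388 = 1537 CE.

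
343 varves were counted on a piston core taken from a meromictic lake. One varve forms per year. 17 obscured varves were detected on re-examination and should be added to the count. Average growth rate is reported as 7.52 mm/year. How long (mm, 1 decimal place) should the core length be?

Adjusted count: 343 + 17 = 360 varves.
360 years at 7.52 mm/year gives 7.52 × 360 = 2707.2 mm.

2707.2 mm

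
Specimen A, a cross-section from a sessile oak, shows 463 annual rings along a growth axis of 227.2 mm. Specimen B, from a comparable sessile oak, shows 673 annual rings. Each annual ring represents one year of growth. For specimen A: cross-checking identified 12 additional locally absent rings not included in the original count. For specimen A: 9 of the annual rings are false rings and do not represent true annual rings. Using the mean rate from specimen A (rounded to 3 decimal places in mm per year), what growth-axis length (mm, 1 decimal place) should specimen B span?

328.4 mm

Specimen A: adjusted count: 463 − 9 + 12 = 466 annual rings.
A: Extension rate ≈ 227.2 / 466 = 0.488 mm/year.
B's length ≈ 0.488 × 673 = 328.4 mm.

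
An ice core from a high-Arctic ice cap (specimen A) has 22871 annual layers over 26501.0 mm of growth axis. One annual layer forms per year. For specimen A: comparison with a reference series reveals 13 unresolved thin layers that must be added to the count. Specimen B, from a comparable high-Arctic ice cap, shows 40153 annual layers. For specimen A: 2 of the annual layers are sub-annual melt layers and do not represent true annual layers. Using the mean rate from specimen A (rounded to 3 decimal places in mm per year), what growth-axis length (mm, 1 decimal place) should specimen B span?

Specimen A: adjusted count: 22871 − 2 + 13 = 22882 annual layers.
A: 26501.0 mm over 22882 years gives 26501.0 / 22882 ≈ 1.158 mm per year.
Length of B = 1.158 × 40153 = 46497.2 mm.

46497.2 mm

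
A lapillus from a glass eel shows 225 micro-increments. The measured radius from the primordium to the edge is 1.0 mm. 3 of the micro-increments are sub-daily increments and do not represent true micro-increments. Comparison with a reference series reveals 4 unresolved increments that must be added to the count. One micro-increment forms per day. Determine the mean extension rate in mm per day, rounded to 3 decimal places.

After corrections the count is 225 − 3 + 4 = 226 micro-increments.
Mean rate = 1.0 mm / 226 days ≈ 0.004 mm per day.

0.004 mm per day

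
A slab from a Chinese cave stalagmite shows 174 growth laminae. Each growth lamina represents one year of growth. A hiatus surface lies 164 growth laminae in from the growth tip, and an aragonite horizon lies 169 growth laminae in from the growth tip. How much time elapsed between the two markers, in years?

5 years

The two markers are separated by 169 − 164 = 5 growth laminae.
That is 5 years at one growth lamina per year.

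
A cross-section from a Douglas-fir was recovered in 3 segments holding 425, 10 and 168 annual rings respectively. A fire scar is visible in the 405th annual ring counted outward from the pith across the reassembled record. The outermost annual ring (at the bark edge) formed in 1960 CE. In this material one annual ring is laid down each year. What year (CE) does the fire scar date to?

Total annual rings = 425 + 10 + 168 = 603.
Between annual ring 405 and the bark edge there are 603 − 405 = 198 annual rings.
Counting back 198 years from 1960 CE places the fire scar in 1960 − 198 = 1762 CE.

1762 CE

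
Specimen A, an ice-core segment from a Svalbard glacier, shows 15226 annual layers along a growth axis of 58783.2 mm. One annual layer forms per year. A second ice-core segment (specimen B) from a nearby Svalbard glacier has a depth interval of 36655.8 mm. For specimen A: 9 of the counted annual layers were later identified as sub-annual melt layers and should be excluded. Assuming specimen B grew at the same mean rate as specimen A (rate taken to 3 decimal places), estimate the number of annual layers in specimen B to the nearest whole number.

Specimen A: correcting the raw count gives 15226 − 9 = 15217 true annual layers.
A: Extension rate ≈ 58783.2 / 15217 = 3.863 mm/year.
For B, 36655.8 / 3.863 = 9488.95 years ≈ 9489 annual layers.

9489 annual layers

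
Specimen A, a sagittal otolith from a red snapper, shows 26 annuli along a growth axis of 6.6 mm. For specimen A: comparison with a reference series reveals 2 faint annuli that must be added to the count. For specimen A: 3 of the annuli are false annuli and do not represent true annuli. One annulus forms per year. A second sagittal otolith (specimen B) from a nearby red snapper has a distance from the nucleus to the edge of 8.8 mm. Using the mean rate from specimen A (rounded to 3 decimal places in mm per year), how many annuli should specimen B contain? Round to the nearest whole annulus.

Specimen A: adjusted count: 26 − 3 + 2 = 25 annuli.
A: Mean rate = 6.6 mm / 25 years ≈ 0.264 mm/yr.
Specimen B: 8.8 mm / 0.264 mm per year = 33.33 years ≈ 33 annuli.

33 annuli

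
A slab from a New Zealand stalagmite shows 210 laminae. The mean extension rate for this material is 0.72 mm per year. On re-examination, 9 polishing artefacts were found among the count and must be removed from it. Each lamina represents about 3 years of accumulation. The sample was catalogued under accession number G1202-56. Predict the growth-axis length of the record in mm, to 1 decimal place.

434.2 mm

Adjusted count: 210 − 9 = 201 laminae.
Multiplying by 3 years per lamina: 201 × 3 = 603 years.
Length ≈ 0.72 × 603 = 434.2 mm.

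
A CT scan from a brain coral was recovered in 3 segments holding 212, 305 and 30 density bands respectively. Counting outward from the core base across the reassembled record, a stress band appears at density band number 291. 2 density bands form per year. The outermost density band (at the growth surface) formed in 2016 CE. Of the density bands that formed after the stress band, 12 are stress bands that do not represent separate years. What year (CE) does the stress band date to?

Total density bands = 212 + 305 + 30 = 547.
547 − 291 = 256 density bands lie beyond the stress band toward the growth surface.
256 − 12 false = 244 true density bands after the stress band.
Dividing by 2 density bands per year: 244 / 2 = 122 years.
The density band at the growth surface is 2016 CE, so the stress band dates to 2016 − 122 = 1894 CE.

1894 CE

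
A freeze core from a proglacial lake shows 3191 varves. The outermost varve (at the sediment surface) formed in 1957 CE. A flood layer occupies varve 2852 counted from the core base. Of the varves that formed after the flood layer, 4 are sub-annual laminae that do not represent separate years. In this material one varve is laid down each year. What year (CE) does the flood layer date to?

Between varve 2852 and the sediment surface there are 3191 − 2852 = 339 varves.
Excluding 4 false varves: 339 − 4 = 335.
The varve at the sediment surface is 1957 CE, so the flood layer dates to 1957 − 335 = 1622 CE.

1622 CE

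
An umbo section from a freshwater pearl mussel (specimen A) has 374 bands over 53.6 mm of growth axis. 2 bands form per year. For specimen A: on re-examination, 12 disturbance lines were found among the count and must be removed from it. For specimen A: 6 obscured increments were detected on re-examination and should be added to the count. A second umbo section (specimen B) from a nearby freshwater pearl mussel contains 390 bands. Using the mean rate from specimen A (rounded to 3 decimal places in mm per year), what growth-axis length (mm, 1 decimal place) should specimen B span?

Specimen A: correcting the raw count gives 374 − 12 + 6 = 368 true bands.
Specimen A: dividing by 2 bands per year: 368 / 2 = 184 years.
A: Extension rate ≈ 53.6 / 184 = 0.291 mm/year.
Specimen B: with 2 bands per year, 390 / 2 = 195 years. For B, 0.291 mm/year × 195 years = 56.7 mm.

56.7 mm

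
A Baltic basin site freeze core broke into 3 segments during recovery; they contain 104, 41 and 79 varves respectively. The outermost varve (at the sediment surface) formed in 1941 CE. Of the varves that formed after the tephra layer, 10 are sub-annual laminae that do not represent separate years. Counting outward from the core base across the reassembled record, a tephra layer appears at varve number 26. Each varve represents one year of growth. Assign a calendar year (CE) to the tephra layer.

Total varves = 104 + 41 + 79 = 224.
Between varve 26 and the sediment surface there are 224 − 26 = 198 varves.
Removing the 10 false varves leaves 198 − 10 = 188 true varves beyond the tephra layer.
Counting back 188 years from 1941 CE places the tephra layer in 1941 − 188 = 1753 CE.

1753 CE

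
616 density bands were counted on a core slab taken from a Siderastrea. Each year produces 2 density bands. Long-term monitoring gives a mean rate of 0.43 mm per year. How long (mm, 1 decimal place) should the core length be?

With 2 density bands per year, 616 / 2 = 308 years.
Length ≈ 0.43 × 308 = 132.4 mm.

132.4 mm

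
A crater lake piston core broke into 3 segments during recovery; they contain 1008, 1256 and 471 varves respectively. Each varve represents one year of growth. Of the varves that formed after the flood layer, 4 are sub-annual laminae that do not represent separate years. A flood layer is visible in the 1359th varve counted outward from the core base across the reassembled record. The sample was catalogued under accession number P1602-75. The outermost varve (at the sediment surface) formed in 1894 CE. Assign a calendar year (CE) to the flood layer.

522 CE

Total varves = 1008 + 1256 + 471 = 2735.
2735 − 1359 = 1376 varves lie beyond the flood layer toward the sediment surface.
1376 − 4 false = 1372 true varves after the flood layer.
The varve at the sediment surface is 1894 CE, so the flood layer dates to 1894 − 1372 = 522 CE.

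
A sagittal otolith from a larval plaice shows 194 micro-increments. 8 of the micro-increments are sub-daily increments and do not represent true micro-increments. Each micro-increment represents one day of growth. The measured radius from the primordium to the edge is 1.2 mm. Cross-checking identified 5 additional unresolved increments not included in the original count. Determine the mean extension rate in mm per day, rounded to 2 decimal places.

0.01 mm per day

True micro-increment count = 194 − 8 + 5 = 191.
Mean rate = 1.2 mm / 191 days ≈ 0.01 mm per day.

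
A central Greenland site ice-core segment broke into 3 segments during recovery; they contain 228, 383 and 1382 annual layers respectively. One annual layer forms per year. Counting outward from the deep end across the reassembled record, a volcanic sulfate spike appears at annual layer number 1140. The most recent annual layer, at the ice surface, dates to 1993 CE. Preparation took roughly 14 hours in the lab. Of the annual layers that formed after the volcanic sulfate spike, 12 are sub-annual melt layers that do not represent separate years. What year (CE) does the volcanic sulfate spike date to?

1152 CE

Total annual layers = 228 + 383 + 1382 = 1993.
1993 − 1140 = 853 annual layers lie beyond the volcanic sulfate spike toward the ice surface.
853 − 12 false = 841 true annual layers after the volcanic sulfate spike.
1993 − 841 = 1152 CE.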